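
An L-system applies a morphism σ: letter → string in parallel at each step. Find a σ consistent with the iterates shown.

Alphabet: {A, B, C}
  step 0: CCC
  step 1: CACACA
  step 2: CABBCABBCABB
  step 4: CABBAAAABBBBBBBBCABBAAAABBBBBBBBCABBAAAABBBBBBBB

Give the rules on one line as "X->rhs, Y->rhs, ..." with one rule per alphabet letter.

  step 1 ⇒ step 2: CACACA ⇒ CA·BB·CA·BB·CA·BB
    A ↦ BB
    C ↦ CA
    B ↦ AA  (constrained at step 2)

A->BB, B->AA, C->CA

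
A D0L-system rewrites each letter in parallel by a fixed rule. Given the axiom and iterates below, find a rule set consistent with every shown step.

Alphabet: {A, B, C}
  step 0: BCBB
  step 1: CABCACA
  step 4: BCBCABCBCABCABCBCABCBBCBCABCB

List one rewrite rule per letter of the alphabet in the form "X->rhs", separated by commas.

  step 0 ⇒ step 1: BCBB ⇒ CA·B·CA·CA
    B ↦ CA
    C ↦ B
    A ↦ CB  (constrained at step 1)

A->CB, B->CA, C->B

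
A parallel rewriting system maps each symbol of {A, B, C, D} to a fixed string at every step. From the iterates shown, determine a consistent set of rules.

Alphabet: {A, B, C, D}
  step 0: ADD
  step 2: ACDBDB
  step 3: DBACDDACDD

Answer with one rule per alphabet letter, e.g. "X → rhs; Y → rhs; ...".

  step 2 ⇒ step 3: ACDBDB ⇒ D·B·AC·DD·AC·DD
    A ↦ D
    B ↦ DD
    C ↦ B
    D ↦ AC

A->D, B->DD, C->B, D->AC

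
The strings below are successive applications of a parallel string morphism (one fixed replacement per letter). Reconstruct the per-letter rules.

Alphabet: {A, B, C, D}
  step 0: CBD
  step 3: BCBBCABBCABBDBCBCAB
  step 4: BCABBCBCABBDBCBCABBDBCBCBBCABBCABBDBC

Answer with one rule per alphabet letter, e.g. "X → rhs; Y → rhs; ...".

  step 3 ⇒ step 4: BCBBCABBCABBDBCBCAB ⇒ BC·AB·BC·BC·AB·BD·BC·BC·AB·BD·BC·BC·B·BC·AB·BC·AB·BD·BC
    A ↦ BD
    B ↦ BC
    C ↦ AB
    D ↦ B

A->BD, B->BC, C->AB, D->B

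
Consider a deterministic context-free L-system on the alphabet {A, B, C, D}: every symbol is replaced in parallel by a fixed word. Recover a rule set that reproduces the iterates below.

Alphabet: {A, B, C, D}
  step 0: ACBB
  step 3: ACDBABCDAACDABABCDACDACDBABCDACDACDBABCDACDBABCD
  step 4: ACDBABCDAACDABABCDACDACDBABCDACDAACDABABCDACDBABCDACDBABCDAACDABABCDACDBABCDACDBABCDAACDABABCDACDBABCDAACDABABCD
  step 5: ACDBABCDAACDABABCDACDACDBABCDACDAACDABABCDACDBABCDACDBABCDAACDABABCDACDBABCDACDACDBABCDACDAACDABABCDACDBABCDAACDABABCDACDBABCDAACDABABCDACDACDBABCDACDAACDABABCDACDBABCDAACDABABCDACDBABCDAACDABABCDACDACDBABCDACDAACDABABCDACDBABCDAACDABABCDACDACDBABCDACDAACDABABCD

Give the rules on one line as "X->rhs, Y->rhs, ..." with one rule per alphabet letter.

A->ACD, B->A, C->BAB, D->CD

  step 4 ⇒ step 5: ACDBABCDAACDABABCDACDACDBABCDACDAACDABABCDACDBABCDACDBABCDAACDABABCDACDBABCDACDBABCDAACDABABCDACDBABCDAACDABABCD ⇒ ACD·BAB·CD·A·ACD·A·BAB·CD·ACD·ACD·BAB·CD·ACD·A·ACD·A·BAB·CD·ACD·BAB·CD·ACD·BAB·CD·A·ACD·A·BAB·CD·ACD·BAB·CD·ACD·ACD·BAB·CD·ACD·A·ACD·A·BAB·CD·ACD·BAB·CD·A·ACD·A·BAB·CD·ACD·BAB·CD·A·ACD·A·BAB·CD·ACD·ACD·BAB·CD·ACD·A·ACD·A·BAB·CD·ACD·BAB·CD·A·ACD·A·BAB·CD·ACD·BAB·CD·A·ACD·A·BAB·CD·ACD·ACD·BAB·CD·ACD·A·ACD·A·BAB·CD·ACD·BAB·CD·A·ACD·A·BAB·CD·ACD·ACD·BAB·CD·ACD·A·ACD·A·BAB·CD
    A ↦ ACD
    B ↦ A
    C ↦ BAB
    D ↦ CD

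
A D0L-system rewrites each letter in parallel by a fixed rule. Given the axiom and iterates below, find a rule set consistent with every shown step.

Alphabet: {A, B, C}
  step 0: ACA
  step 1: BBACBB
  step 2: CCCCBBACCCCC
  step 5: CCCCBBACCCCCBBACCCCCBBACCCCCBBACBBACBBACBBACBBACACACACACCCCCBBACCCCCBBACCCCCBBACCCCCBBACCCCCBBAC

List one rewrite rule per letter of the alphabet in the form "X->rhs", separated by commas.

  step 1 ⇒ step 2: BBACBB ⇒ CC·CC·BB·AC·CC·CC
    A ↦ BB
    B ↦ CC
    C ↦ AC

A->BB, B->CC, C->AC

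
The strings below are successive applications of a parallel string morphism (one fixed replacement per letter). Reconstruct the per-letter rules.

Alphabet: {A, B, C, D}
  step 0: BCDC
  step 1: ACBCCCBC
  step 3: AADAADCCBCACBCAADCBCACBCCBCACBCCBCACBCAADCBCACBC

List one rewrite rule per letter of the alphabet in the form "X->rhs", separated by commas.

  step 0 ⇒ step 1: BCDC ⇒ A·CBC·C·CBC
    B ↦ A
    C ↦ CBC
    D ↦ C
    A ↦ AAD  (constrained at step 1)

A->AAD, B->A, C->CBC, D->C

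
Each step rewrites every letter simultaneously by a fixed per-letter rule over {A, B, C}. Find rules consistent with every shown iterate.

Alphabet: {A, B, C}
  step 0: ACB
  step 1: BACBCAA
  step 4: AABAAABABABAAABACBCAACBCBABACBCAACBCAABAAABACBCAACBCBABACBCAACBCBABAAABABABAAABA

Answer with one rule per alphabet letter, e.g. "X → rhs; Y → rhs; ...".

A->BA, B->AA, C->CBC

  step 0 ⇒ step 1: ACB ⇒ BA·CBC·AA
    A ↦ BA
    B ↦ AA
    C ↦ CBC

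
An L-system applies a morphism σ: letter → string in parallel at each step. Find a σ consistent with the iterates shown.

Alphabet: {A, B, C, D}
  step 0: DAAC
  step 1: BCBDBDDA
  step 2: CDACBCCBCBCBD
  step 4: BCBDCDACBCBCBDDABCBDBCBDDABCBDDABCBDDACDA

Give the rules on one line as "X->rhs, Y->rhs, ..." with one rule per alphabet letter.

  step 1 ⇒ step 2: BCBDBDDA ⇒ C·DA·C·BC·C·BC·BC·BD
    A ↦ BD
    B ↦ C
    C ↦ DA
    D ↦ BC

A->BD, B->C, C->DA, D->BC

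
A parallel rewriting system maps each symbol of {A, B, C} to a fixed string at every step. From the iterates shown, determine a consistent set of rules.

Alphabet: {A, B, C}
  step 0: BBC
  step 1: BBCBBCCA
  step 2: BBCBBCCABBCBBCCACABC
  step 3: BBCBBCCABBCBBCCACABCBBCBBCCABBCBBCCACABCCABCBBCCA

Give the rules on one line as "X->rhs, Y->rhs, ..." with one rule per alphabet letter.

A->BC, B->BBC, C->CA

  step 2 ⇒ step 3: BBCBBCCABBCBBCCACABC ⇒ BBC·BBC·CA·BBC·BBC·CA·CA·BC·BBC·BBC·CA·BBC·BBC·CA·CA·BC·CA·BC·BBC·CA
    A ↦ BC
    B ↦ BBC
    C ↦ CA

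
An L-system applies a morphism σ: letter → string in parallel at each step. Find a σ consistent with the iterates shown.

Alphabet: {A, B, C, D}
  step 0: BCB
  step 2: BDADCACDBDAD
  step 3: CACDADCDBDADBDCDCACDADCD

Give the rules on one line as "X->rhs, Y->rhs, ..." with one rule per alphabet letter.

A->AD, B->CA, C->BD, D->CD

  step 2 ⇒ step 3: BDADCACDBDAD ⇒ CA·CD·AD·CD·BD·AD·BD·CD·CA·CD·AD·CD
    A ↦ AD
    B ↦ CA
    C ↦ BD
    D ↦ CD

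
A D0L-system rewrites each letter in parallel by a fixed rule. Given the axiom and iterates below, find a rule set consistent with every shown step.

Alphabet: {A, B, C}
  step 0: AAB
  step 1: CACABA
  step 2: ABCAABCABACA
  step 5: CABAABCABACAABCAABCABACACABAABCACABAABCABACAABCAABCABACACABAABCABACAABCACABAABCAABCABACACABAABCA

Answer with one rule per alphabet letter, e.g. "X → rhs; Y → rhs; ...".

A->CA, B->BA, C->AB

  step 1 ⇒ step 2: CACABA ⇒ AB·CA·AB·CA·BA·CA
    A ↦ CA
    B ↦ BA
    C ↦ AB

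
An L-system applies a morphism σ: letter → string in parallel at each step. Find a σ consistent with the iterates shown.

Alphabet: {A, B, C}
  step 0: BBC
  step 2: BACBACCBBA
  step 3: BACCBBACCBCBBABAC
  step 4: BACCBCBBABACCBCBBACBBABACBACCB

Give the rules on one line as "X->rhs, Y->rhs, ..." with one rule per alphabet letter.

  step 3 ⇒ step 4: BACCBBACCBCBBABAC ⇒ BA·C·CB·CB·BA·BA·C·CB·CB·BA·CB·BA·BA·C·BA·C·CB
    A ↦ C
    B ↦ BA
    C ↦ CB

A->C, B->BA, C->CB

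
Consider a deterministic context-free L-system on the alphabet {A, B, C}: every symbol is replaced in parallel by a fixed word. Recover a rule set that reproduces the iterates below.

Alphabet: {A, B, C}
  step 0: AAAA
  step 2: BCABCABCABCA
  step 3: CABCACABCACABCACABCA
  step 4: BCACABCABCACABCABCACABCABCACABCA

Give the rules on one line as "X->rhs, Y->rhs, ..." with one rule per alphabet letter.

  step 3 ⇒ step 4: CABCACABCACABCACABCA ⇒ B·CA·CA·B·CA·B·CA·CA·B·CA·B·CA·CA·B·CA·B·CA·CA·B·CA
    A ↦ CA
    B ↦ CA
    C ↦ B

A->CA, B->CA, C->B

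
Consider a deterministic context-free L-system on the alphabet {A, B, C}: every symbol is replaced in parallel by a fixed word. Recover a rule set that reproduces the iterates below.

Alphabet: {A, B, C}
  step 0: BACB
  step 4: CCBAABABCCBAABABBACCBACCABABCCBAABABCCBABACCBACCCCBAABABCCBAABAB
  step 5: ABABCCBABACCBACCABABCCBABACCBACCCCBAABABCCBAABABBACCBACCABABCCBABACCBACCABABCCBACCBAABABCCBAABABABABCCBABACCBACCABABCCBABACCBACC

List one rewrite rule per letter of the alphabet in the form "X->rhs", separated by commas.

  step 4 ⇒ step 5: CCBAABABCCBAABABBACCBACCABABCCBAABABCCBABACCBACCCCBAABABCCBAABAB ⇒ AB·AB·CC·BA·BA·CC·BA·CC·AB·AB·CC·BA·BA·CC·BA·CC·CC·BA·AB·AB·CC·BA·AB·AB·BA·CC·BA·CC·AB·AB·CC·BA·BA·CC·BA·CC·AB·AB·CC·BA·CC·BA·AB·AB·CC·BA·AB·AB·AB·AB·CC·BA·BA·CC·BA·CC·AB·AB·CC·BA·BA·CC·BA·CC
    A ↦ BA
    B ↦ CC
    C ↦ AB

A->BA, B->CC, C->AB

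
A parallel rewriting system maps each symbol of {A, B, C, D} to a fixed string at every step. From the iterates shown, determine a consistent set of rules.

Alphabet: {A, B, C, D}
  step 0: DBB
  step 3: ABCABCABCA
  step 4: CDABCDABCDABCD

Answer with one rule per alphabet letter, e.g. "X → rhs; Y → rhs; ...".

A->CD, B->A, C->B, D->CA

  step 3 ⇒ step 4: ABCABCABCA ⇒ CD·A·B·CD·A·B·CD·A·B·CD
    A ↦ CD
    B ↦ A
    C ↦ B
    D ↦ CA  (constrained at step 0)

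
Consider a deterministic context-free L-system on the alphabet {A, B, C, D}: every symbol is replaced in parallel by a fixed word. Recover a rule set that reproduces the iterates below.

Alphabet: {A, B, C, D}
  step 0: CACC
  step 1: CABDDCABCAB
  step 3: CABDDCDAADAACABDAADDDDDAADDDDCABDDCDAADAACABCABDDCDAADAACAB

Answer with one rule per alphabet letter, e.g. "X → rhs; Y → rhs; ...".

A->DD, B->C, C->CAB, D->DAA

  step 0 ⇒ step 1: CACC ⇒ CAB·DD·CAB·CAB
    A ↦ DD
    C ↦ CAB
    B ↦ C  (constrained at step 1)
    D ↦ DAA  (constrained at step 1)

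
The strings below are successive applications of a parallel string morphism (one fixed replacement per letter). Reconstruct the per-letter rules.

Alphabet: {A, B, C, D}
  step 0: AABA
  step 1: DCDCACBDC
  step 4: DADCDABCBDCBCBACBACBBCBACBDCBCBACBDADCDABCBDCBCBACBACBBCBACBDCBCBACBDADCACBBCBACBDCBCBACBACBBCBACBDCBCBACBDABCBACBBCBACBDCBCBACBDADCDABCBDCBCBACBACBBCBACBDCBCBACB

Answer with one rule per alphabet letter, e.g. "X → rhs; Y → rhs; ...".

A->DC, B->ACB, C->BCB, D->DA

  step 0 ⇒ step 1: AABA ⇒ DC·DC·ACB·DC
    A ↦ DC
    B ↦ ACB
    C ↦ BCB  (constrained at step 1)
    D ↦ DA  (constrained at step 1)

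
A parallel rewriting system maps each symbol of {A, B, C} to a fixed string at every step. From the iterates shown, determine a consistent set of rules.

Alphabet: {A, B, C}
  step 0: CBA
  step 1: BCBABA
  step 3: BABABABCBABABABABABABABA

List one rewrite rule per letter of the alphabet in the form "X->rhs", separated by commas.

A->BA, B->BA, C->BC

  step 0 ⇒ step 1: CBA ⇒ BC·BA·BA
    A ↦ BA
    B ↦ BA
    C ↦ BC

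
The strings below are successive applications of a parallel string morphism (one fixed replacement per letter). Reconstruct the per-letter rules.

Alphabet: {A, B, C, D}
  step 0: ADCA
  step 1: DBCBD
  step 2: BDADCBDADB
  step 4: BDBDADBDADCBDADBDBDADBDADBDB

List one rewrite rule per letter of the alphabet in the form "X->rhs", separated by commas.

  step 1 ⇒ step 2: DBCBD ⇒ B·DAD·CB·DAD·B
    B ↦ DAD
    C ↦ CB
    D ↦ B
  step 0 ⇒ step 1: ADCA ⇒ D·B·CB·D
    A ↦ D

A->D, B->DAD, C->CB, D->B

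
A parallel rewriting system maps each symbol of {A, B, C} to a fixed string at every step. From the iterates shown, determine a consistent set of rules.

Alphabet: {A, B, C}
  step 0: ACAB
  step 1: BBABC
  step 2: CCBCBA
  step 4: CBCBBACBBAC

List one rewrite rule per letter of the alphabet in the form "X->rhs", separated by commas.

A->B, B->C, C->BA

  step 1 ⇒ step 2: BBABC ⇒ C·C·B·C·BA
    A ↦ B
    B ↦ C
    C ↦ BA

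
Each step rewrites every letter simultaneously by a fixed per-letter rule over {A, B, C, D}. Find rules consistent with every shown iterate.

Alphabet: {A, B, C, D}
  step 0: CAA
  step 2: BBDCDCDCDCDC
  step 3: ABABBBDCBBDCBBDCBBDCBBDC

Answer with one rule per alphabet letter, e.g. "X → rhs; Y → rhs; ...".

  step 2 ⇒ step 3: BBDCDCDCDCDC ⇒ AB·AB·BB·DC·BB·DC·BB·DC·BB·DC·BB·DC
    B ↦ AB
    C ↦ DC
    D ↦ BB
    A ↦ CC  (constrained at step 0)

A->CC, B->AB, C->DC, D->BB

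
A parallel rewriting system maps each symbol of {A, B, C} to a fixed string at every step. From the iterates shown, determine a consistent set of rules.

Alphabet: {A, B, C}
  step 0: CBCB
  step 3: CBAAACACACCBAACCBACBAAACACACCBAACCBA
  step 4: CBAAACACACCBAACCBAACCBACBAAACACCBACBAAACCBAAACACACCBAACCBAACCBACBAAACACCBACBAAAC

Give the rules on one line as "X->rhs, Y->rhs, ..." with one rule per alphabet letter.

A->AC, B->A, C->CBA

  step 3 ⇒ step 4: CBAAACACACCBAACCBACBAAACACACCBAACCBA ⇒ CBA·A·AC·AC·AC·CBA·AC·CBA·AC·CBA·CBA·A·AC·AC·CBA·CBA·A·AC·CBA·A·AC·AC·AC·CBA·AC·CBA·AC·CBA·CBA·A·AC·AC·CBA·CBA·A·AC
    A ↦ AC
    B ↦ A
    C ↦ CBA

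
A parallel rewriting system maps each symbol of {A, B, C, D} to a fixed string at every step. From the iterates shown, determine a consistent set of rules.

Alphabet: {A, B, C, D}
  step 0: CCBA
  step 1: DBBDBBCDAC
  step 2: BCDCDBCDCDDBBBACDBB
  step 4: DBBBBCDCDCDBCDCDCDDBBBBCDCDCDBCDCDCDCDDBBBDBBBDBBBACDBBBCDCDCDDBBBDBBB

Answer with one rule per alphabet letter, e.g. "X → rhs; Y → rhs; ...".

  step 1 ⇒ step 2: DBBDBBCDAC ⇒ B·CD·CD·B·CD·CD·DBB·B·AC·DBB
    A ↦ AC
    B ↦ CD
    C ↦ DBB
    D ↦ B

A->AC, B->CD, C->DBB, D->B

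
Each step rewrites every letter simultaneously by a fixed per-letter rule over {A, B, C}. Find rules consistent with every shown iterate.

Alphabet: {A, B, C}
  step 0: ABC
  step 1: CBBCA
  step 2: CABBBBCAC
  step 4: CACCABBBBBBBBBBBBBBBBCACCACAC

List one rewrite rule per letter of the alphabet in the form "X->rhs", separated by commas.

  step 1 ⇒ step 2: CBBCA ⇒ CA·BB·BB·CA·C
    A ↦ C
    B ↦ BB
    C ↦ CA

A->C, B->BB, C->CA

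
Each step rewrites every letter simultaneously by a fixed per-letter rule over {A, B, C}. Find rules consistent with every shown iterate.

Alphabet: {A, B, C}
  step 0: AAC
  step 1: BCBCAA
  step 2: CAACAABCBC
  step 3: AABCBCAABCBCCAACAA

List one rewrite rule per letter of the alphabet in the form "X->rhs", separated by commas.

  step 2 ⇒ step 3: CAACAABCBC ⇒ AA·BC·BC·AA·BC·BC·C·AA·C·AA
    A ↦ BC
    B ↦ C
    C ↦ AA

A->BC, B->C, C->AA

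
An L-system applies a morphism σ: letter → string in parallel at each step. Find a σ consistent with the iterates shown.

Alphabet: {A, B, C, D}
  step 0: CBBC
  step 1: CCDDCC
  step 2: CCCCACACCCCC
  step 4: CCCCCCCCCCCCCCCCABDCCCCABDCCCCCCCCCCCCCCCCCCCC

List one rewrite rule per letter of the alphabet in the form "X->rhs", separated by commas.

  step 1 ⇒ step 2: CCDDCC ⇒ CC·CC·AC·AC·CC·CC
    C ↦ CC
    D ↦ AC
    A ↦ AB  (constrained at step 2)
  step 0 ⇒ step 1: CBBC ⇒ CC·D·D·CC
    B ↦ D

A->AB, B->D, C->CC, D->AC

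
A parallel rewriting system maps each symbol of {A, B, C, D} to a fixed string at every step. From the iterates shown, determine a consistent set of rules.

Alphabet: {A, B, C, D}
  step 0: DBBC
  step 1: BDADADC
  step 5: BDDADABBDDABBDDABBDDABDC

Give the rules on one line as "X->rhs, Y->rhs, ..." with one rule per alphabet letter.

  step 0 ⇒ step 1: DBBC ⇒ B·DA·DA·DC
    B ↦ DA
    C ↦ DC
    D ↦ B
    A ↦ D  (constrained at step 1)

A->D, B->DA, C->DC, D->B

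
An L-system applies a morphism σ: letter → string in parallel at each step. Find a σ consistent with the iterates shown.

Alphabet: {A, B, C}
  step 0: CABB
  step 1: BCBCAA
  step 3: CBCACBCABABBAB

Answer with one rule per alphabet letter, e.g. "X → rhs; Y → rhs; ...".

A->CBC, B->A, C->B

  step 0 ⇒ step 1: CABB ⇒ B·CBC·A·A
    A ↦ CBC
    B ↦ A
    C ↦ B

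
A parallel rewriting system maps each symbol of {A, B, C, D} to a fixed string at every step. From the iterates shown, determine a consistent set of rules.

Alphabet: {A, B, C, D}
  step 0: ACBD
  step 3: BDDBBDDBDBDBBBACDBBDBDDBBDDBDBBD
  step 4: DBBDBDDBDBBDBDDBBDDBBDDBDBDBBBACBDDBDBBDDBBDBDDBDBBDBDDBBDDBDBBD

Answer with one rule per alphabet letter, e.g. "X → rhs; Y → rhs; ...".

  step 3 ⇒ step 4: BDDBBDDBDBDBBBACDBBDBDDBBDDBDBBD ⇒ DB·BD·BD·DB·DB·BD·BD·DB·BD·DB·BD·DB·DB·DB·BB·AC·BD·DB·DB·BD·DB·BD·BD·DB·DB·BD·BD·DB·BD·DB·DB·BD
    A ↦ BB
    B ↦ DB
    C ↦ AC
    D ↦ BD

A->BB, B->DB, C->AC, D->BD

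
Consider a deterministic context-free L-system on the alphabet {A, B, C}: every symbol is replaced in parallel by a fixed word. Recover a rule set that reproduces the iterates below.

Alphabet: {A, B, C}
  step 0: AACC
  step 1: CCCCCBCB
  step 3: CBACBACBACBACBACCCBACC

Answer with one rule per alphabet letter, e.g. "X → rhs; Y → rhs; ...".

  step 0 ⇒ step 1: AACC ⇒ CC·CC·CB·CB
    A ↦ CC
    C ↦ CB
    B ↦ A  (constrained at step 1)

A->CC, B->A, C->CB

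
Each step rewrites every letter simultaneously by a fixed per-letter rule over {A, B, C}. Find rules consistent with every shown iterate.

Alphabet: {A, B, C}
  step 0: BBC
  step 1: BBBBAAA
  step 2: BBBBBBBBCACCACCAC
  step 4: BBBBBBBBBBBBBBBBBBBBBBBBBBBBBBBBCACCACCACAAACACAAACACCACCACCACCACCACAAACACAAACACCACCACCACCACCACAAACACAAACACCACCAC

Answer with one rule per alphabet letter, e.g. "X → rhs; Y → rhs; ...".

A->CAC, B->BB, C->AAA

  step 1 ⇒ step 2: BBBBAAA ⇒ BB·BB·BB·BB·CAC·CAC·CAC
    A ↦ CAC
    B ↦ BB
  step 0 ⇒ step 1: BBC ⇒ BB·BB·AAA
    C ↦ AAA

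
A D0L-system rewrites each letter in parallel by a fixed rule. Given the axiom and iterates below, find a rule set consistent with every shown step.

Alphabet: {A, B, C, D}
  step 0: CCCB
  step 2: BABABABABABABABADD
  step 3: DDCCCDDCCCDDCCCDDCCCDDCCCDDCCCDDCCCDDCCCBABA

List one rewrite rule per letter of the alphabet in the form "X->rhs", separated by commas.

A->CC, B->DDC, C->DD, D->BA

  step 2 ⇒ step 3: BABABABABABABABADD ⇒ DDC·CC·DDC·CC·DDC·CC·DDC·CC·DDC·CC·DDC·CC·DDC·CC·DDC·CC·BA·BA
    A ↦ CC
    B ↦ DDC
    D ↦ BA
    C ↦ DD  (constrained at step 0)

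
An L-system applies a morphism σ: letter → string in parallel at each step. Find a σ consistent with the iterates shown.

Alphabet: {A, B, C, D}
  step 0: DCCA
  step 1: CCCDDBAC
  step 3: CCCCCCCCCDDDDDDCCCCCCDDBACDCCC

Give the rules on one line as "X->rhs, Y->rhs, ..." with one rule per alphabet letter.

A->BAC, B->DD, C->D, D->CCC

  step 0 ⇒ step 1: DCCA ⇒ CCC·D·D·BAC
    A ↦ BAC
    C ↦ D
    D ↦ CCC
    B ↦ DD  (constrained at step 1)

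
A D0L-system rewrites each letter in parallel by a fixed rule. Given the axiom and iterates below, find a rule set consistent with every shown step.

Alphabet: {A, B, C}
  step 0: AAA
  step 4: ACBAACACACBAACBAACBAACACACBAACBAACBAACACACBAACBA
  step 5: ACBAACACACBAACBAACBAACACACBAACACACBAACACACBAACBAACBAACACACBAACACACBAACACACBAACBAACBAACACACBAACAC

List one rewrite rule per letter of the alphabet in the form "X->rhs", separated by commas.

A->AC, B->AC, C->BA

  step 4 ⇒ step 5: ACBAACACACBAACBAACBAACACACBAACBAACBAACACACBAACBA ⇒ AC·BA·AC·AC·AC·BA·AC·BA·AC·BA·AC·AC·AC·BA·AC·AC·AC·BA·AC·AC·AC·BA·AC·BA·AC·BA·AC·AC·AC·BA·AC·AC·AC·BA·AC·AC·AC·BA·AC·BA·AC·BA·AC·AC·AC·BA·AC·AC
    A ↦ AC
    B ↦ AC
    C ↦ BA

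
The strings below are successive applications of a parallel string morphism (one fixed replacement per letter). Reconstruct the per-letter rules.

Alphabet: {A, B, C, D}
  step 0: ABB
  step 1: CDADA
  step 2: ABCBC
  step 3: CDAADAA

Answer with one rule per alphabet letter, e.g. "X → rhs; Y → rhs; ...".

A->C, B->DA, C->A, D->B

  step 2 ⇒ step 3: ABCBC ⇒ C·DA·A·DA·A
    A ↦ C
    B ↦ DA
    C ↦ A
  step 1 ⇒ step 2: CDADA ⇒ A·B·C·B·C
    D ↦ B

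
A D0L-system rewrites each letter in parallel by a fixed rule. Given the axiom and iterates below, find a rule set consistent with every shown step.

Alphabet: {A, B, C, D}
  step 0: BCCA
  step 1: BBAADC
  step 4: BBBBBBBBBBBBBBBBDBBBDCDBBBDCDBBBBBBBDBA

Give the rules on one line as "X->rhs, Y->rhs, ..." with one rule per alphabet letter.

  step 0 ⇒ step 1: BCCA ⇒ BB·A·A·DC
    A ↦ DC
    B ↦ BB
    C ↦ A
    D ↦ DB  (constrained at step 1)

A->DC, B->BB, C->A, D->DB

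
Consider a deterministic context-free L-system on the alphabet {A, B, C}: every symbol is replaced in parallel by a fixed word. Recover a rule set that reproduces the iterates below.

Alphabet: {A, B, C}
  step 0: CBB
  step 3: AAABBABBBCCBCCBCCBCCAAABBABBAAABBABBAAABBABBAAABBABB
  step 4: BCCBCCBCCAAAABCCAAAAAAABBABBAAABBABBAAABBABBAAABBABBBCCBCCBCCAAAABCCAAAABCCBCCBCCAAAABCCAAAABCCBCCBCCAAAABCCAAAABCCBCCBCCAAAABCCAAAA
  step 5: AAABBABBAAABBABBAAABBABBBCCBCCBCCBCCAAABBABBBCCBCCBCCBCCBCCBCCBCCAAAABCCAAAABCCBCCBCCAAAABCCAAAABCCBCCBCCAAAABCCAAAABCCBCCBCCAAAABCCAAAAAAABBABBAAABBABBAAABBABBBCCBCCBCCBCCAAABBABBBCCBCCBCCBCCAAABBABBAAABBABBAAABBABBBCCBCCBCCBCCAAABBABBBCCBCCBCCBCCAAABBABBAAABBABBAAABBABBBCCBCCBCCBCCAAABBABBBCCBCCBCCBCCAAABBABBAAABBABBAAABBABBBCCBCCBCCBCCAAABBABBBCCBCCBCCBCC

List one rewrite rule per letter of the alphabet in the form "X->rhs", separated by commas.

A->BCC, B->AA, C->ABB

  step 4 ⇒ step 5: BCCBCCBCCAAAABCCAAAAAAABBABBAAABBABBAAABBABBAAABBABBBCCBCCBCCAAAABCCAAAABCCBCCBCCAAAABCCAAAABCCBCCBCCAAAABCCAAAABCCBCCBCCAAAABCCAAAA ⇒ AA·ABB·ABB·AA·ABB·ABB·AA·ABB·ABB·BCC·BCC·BCC·BCC·AA·ABB·ABB·BCC·BCC·BCC·BCC·BCC·BCC·BCC·AA·AA·BCC·AA·AA·BCC·BCC·BCC·AA·AA·BCC·AA·AA·BCC·BCC·BCC·AA·AA·BCC·AA·AA·BCC·BCC·BCC·AA·AA·BCC·AA·AA·AA·ABB·ABB·AA·ABB·ABB·AA·ABB·ABB·BCC·BCC·BCC·BCC·AA·ABB·ABB·BCC·BCC·BCC·BCC·AA·ABB·ABB·AA·ABB·ABB·AA·ABB·ABB·BCC·BCC·BCC·BCC·AA·ABB·ABB·BCC·BCC·BCC·BCC·AA·ABB·ABB·AA·ABB·ABB·AA·ABB·ABB·BCC·BCC·BCC·BCC·AA·ABB·ABB·BCC·BCC·BCC·BCC·AA·ABB·ABB·AA·ABB·ABB·AA·ABB·ABB·BCC·BCC·BCC·BCC·AA·ABB·ABB·BCC·BCC·BCC·BCC
    A ↦ BCC
    B ↦ AA
    C ↦ ABB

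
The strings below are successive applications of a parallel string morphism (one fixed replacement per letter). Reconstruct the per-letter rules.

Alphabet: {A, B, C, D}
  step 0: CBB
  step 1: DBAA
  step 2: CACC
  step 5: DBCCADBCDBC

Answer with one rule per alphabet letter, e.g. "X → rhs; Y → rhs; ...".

  step 1 ⇒ step 2: DBAA ⇒ C·A·C·C
    A ↦ C
    B ↦ A
    D ↦ C
  step 0 ⇒ step 1: CBB ⇒ DB·A·A
    C ↦ DB

A->C, B->A, C->DB, D->C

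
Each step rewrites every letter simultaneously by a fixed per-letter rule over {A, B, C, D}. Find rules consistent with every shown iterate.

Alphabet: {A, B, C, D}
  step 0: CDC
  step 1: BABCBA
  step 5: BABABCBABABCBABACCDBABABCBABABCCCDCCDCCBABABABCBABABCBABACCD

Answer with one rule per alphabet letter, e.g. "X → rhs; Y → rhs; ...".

  step 0 ⇒ step 1: CDC ⇒ BA·BC·BA
    C ↦ BA
    D ↦ BC
    A ↦ D  (constrained at step 1)
    B ↦ CC  (constrained at step 1)

A->D, B->CC, C->BA, D->BC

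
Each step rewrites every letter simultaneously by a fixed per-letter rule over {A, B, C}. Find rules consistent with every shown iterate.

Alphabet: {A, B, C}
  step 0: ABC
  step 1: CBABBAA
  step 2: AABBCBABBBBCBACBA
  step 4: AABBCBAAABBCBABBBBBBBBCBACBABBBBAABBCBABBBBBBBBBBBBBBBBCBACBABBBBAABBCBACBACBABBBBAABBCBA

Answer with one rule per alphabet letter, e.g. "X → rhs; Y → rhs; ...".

A->CBA, B->BB, C->AA

  step 1 ⇒ step 2: CBABBAA ⇒ AA·BB·CBA·BB·BB·CBA·CBA
    A ↦ CBA
    B ↦ BB
    C ↦ AA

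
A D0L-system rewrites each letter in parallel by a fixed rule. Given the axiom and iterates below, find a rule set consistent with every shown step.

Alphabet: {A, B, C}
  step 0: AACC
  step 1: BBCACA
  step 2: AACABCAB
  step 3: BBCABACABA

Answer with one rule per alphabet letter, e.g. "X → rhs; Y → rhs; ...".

A->B, B->A, C->CA

  step 2 ⇒ step 3: AACABCAB ⇒ B·B·CA·B·A·CA·B·A
    A ↦ B
    B ↦ A
    C ↦ CA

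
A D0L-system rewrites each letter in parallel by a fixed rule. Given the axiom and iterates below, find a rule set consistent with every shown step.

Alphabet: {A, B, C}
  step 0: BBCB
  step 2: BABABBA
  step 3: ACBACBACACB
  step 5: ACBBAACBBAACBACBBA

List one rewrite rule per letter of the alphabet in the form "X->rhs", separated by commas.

A->B, B->AC, C->A

  step 2 ⇒ step 3: BABABBA ⇒ AC·B·AC·B·AC·AC·B
    A ↦ B
    B ↦ AC
    C ↦ A  (constrained at step 0)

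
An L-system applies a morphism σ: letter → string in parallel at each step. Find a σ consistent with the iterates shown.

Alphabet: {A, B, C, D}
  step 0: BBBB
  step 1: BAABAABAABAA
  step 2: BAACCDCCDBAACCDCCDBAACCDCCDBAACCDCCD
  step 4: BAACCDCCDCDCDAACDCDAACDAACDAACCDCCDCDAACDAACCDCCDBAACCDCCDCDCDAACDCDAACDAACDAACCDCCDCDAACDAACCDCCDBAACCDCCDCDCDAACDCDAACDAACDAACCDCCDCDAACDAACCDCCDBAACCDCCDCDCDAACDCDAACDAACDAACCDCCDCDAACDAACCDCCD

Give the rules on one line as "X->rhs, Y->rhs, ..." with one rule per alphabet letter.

  step 1 ⇒ step 2: BAABAABAABAA ⇒ BAA·CCD·CCD·BAA·CCD·CCD·BAA·CCD·CCD·BAA·CCD·CCD
    A ↦ CCD
    B ↦ BAA
    C ↦ CD  (constrained at step 2)
    D ↦ AA  (constrained at step 2)

A->CCD, B->BAA, C->CD, D->AA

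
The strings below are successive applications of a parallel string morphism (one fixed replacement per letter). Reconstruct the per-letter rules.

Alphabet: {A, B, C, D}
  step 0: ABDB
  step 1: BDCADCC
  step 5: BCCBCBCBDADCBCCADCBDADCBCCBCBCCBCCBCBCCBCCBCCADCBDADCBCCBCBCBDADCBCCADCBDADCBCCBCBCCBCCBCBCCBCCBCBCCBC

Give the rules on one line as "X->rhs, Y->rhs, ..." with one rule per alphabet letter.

A->BD, B->C, C->BC, D->ADC

  step 0 ⇒ step 1: ABDB ⇒ BD·C·ADC·C
    A ↦ BD
    B ↦ C
    D ↦ ADC
    C ↦ BC  (constrained at step 1)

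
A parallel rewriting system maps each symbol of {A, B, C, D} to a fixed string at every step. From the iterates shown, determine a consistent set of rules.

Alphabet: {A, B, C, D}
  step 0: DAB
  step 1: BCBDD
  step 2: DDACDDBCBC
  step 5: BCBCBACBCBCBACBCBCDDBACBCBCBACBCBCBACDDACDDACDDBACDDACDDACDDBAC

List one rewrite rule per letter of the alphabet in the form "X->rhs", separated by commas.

  step 1 ⇒ step 2: BCBDD ⇒ DD·AC·DD·BC·BC
    B ↦ DD
    C ↦ AC
    D ↦ BC
  step 0 ⇒ step 1: DAB ⇒ BC·B·DD
    A ↦ B

A->B, B->DD, C->AC, D->BC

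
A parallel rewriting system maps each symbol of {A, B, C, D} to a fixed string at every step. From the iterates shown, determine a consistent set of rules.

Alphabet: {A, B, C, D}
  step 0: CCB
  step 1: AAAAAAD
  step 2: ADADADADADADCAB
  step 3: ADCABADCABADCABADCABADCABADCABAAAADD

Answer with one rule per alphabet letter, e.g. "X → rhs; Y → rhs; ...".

A->AD, B->D, C->AAA, D->CAB

  step 2 ⇒ step 3: ADADADADADADCAB ⇒ AD·CAB·AD·CAB·AD·CAB·AD·CAB·AD·CAB·AD·CAB·AAA·AD·D
    A ↦ AD
    B ↦ D
    C ↦ AAA
    D ↦ CAB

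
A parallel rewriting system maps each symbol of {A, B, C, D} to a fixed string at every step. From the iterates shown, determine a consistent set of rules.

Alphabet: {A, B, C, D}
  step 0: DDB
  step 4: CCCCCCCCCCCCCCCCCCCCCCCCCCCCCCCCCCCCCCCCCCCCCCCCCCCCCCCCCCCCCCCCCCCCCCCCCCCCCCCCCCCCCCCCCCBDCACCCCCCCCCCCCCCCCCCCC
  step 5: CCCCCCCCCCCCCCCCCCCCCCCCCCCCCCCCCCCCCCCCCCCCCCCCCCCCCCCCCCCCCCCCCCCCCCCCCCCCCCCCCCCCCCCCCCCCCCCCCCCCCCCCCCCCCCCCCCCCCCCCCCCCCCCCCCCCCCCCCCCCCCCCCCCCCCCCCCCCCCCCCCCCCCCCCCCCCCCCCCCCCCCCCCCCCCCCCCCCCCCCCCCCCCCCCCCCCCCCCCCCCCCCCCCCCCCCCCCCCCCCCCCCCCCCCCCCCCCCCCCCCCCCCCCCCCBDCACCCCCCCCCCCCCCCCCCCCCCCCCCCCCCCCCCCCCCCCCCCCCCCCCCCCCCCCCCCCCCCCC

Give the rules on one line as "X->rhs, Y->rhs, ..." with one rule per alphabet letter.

  step 4 ⇒ step 5: CCCCCCCCCCCCCCCCCCCCCCCCCCCCCCCCCCCCCCCCCCCCCCCCCCCCCCCCCCCCCCCCCCCCCCCCCCCCCCCCCCCCCCCCCCBDCACCCCCCCCCCCCCCCCCCCC ⇒ CCC·CCC·CCC·CCC·CCC·CCC·CCC·CCC·CCC·CCC·CCC·CCC·CCC·CCC·CCC·CCC·CCC·CCC·CCC·CCC·CCC·CCC·CCC·CCC·CCC·CCC·CCC·CCC·CCC·CCC·CCC·CCC·CCC·CCC·CCC·CCC·CCC·CCC·CCC·CCC·CCC·CCC·CCC·CCC·CCC·CCC·CCC·CCC·CCC·CCC·CCC·CCC·CCC·CCC·CCC·CCC·CCC·CCC·CCC·CCC·CCC·CCC·CCC·CCC·CCC·CCC·CCC·CCC·CCC·CCC·CCC·CCC·CCC·CCC·CCC·CCC·CCC·CCC·CCC·CCC·CCC·CCC·CCC·CCC·CCC·CCC·CCC·CCC·CCC·CCC·BD·CA·CCC·CC·CCC·CCC·CCC·CCC·CCC·CCC·CCC·CCC·CCC·CCC·CCC·CCC·CCC·CCC·CCC·CCC·CCC·CCC·CCC·CCC
    A ↦ CC
    B ↦ BD
    C ↦ CCC
    D ↦ CA

A->CC, B->BD, C->CCC, D->CA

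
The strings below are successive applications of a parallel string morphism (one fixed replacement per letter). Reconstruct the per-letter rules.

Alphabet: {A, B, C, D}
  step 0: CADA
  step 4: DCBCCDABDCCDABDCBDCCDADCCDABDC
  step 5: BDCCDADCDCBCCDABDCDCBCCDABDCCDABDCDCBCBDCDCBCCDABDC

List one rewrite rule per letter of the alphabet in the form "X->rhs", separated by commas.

  step 4 ⇒ step 5: DCBCCDABDCCDABDCBDCCDADCCDABDC ⇒ B·DC·CDA·DC·DC·B·C·CDA·B·DC·DC·B·C·CDA·B·DC·CDA·B·DC·DC·B·C·B·DC·DC·B·C·CDA·B·DC
    A ↦ C
    B ↦ CDA
    C ↦ DC
    D ↦ B

A->C, B->CDA, C->DC, D->B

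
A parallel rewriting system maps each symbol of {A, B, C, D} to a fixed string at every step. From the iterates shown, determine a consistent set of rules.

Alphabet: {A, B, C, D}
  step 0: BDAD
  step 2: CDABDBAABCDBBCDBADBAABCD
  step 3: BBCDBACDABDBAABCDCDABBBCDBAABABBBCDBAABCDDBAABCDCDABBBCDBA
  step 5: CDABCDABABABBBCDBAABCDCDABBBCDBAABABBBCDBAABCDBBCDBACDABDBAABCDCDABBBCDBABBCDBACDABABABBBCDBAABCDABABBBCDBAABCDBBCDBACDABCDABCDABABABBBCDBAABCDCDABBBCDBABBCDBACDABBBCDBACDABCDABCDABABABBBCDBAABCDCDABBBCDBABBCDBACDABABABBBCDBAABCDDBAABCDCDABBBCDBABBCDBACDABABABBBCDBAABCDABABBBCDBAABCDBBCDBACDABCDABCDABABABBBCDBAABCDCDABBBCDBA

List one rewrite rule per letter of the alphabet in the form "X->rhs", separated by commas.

A->CD, B->AB, C->BBC, D->DBA

  step 2 ⇒ step 3: CDABDBAABCDBBCDBADBAABCD ⇒ BBC·DBA·CD·AB·DBA·AB·CD·CD·AB·BBC·DBA·AB·AB·BBC·DBA·AB·CD·DBA·AB·CD·CD·AB·BBC·DBA
    A ↦ CD
    B ↦ AB
    C ↦ BBC
    D ↦ DBA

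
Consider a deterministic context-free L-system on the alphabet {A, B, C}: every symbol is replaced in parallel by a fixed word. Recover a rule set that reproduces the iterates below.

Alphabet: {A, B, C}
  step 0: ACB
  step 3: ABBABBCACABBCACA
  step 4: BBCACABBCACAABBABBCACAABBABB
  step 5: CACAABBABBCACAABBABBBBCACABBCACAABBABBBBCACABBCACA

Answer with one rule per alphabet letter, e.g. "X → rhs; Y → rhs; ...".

  step 4 ⇒ step 5: BBCACABBCACAABBABBCACAABBABB ⇒ CA·CA·A·BB·A·BB·CA·CA·A·BB·A·BB·BB·CA·CA·BB·CA·CA·A·BB·A·BB·BB·CA·CA·BB·CA·CA
    A ↦ BB
    B ↦ CA
    C ↦ A

A->BB, B->CA, C->A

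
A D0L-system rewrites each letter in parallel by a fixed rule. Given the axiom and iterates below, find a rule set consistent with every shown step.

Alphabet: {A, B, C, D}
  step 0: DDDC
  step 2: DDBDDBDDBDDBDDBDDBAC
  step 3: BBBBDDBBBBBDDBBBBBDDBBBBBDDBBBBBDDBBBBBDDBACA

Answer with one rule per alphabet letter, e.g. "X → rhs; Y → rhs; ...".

A->AC, B->DDB, C->A, D->BB

  step 2 ⇒ step 3: DDBDDBDDBDDBDDBDDBAC ⇒ BB·BB·DDB·BB·BB·DDB·BB·BB·DDB·BB·BB·DDB·BB·BB·DDB·BB·BB·DDB·AC·A
    A ↦ AC
    B ↦ DDB
    C ↦ A
    D ↦ BB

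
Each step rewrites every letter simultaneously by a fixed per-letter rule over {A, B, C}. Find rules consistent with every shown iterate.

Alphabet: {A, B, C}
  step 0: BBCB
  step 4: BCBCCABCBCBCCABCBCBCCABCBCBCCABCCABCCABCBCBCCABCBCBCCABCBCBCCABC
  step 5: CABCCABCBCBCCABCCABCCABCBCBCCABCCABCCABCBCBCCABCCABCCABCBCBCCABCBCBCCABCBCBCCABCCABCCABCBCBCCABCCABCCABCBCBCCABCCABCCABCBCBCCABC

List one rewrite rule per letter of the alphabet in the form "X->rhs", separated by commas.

  step 4 ⇒ step 5: BCBCCABCBCBCCABCBCBCCABCBCBCCABCCABCCABCBCBCCABCBCBCCABCBCBCCABC ⇒ CA·BC·CA·BC·BC·BC·CA·BC·CA·BC·CA·BC·BC·BC·CA·BC·CA·BC·CA·BC·BC·BC·CA·BC·CA·BC·CA·BC·BC·BC·CA·BC·BC·BC·CA·BC·BC·BC·CA·BC·CA·BC·CA·BC·BC·BC·CA·BC·CA·BC·CA·BC·BC·BC·CA·BC·CA·BC·CA·BC·BC·BC·CA·BC
    A ↦ BC
    B ↦ CA
    C ↦ BC

A->BC, B->CA, C->BC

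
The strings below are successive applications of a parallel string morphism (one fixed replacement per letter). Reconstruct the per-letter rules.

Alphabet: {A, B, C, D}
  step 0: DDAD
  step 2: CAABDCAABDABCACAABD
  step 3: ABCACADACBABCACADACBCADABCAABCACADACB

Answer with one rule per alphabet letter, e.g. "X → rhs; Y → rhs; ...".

A->CA, B->D, C->AB, D->ACB

  step 2 ⇒ step 3: CAABDCAABDABCACAABD ⇒ AB·CA·CA·D·ACB·AB·CA·CA·D·ACB·CA·D·AB·CA·AB·CA·CA·D·ACB
    A ↦ CA
    B ↦ D
    C ↦ AB
    D ↦ ACB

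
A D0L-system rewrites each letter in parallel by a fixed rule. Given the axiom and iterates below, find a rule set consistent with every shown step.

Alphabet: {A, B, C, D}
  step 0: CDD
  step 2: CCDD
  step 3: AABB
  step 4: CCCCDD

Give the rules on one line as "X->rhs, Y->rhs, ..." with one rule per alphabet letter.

A->CC, B->D, C->A, D->B

  step 3 ⇒ step 4: AABB ⇒ CC·CC·D·D
    A ↦ CC
    B ↦ D
  step 2 ⇒ step 3: CCDD ⇒ A·A·B·B
    C ↦ A
  step 2 ⇒ step 3: CCDD ⇒ A·A·B·B
    D ↦ B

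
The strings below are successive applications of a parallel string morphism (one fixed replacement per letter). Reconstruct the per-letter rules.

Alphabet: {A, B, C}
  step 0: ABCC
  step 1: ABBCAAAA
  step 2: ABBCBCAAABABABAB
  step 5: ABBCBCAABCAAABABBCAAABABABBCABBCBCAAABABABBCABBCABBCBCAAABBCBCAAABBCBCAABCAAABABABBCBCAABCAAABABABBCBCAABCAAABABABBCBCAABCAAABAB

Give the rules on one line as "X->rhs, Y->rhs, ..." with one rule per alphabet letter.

  step 1 ⇒ step 2: ABBCAAAA ⇒ AB·BC·BC·AA·AB·AB·AB·AB
    A ↦ AB
    B ↦ BC
    C ↦ AA

A->AB, B->BC, C->AA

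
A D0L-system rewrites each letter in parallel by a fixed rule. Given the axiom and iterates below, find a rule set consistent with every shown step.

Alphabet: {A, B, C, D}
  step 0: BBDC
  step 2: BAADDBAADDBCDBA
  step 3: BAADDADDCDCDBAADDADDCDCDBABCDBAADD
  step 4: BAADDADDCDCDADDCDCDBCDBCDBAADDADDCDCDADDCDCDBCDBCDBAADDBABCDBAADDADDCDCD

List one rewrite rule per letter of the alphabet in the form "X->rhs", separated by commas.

  step 3 ⇒ step 4: BAADDADDCDCDBAADDADDCDCDBABCDBAADD ⇒ BA·ADD·ADD·CD·CD·ADD·CD·CD·B·CD·B·CD·BA·ADD·ADD·CD·CD·ADD·CD·CD·B·CD·B·CD·BA·ADD·BA·B·CD·BA·ADD·ADD·CD·CD
    A ↦ ADD
    B ↦ BA
    C ↦ B
    D ↦ CD

A->ADD, B->BA, C->B, D->CD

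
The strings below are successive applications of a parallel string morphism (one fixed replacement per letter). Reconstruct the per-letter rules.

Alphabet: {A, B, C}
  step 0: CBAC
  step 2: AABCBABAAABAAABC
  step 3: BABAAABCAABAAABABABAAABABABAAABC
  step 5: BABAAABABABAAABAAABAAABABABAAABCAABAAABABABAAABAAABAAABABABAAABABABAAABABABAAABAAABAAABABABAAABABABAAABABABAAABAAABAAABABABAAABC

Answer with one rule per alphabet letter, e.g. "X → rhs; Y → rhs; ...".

A->BA, B->AA, C->BC

  step 2 ⇒ step 3: AABCBABAAABAAABC ⇒ BA·BA·AA·BC·AA·BA·AA·BA·BA·BA·AA·BA·BA·BA·AA·BC
    A ↦ BA
    B ↦ AA
    C ↦ BC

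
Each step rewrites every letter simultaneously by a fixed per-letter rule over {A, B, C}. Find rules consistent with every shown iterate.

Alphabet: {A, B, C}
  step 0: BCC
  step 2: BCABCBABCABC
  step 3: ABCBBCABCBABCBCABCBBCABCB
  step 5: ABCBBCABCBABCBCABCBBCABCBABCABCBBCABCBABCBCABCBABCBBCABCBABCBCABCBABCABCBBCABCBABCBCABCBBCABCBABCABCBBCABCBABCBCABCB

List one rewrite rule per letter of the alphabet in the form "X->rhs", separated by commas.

  step 2 ⇒ step 3: BCABCBABCABC ⇒ ABC·B·BC·ABC·B·ABC·BC·ABC·B·BC·ABC·B
    A ↦ BC
    B ↦ ABC
    C ↦ B

A->BC, B->ABC, C->B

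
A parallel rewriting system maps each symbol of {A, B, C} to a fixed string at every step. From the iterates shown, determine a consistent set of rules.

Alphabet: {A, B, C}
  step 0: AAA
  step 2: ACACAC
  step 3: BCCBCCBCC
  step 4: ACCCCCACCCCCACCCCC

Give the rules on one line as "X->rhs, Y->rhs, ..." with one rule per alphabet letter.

  step 3 ⇒ step 4: BCCBCCBCC ⇒ AC·CC·CC·AC·CC·CC·AC·CC·CC
    B ↦ AC
    C ↦ CC
  step 2 ⇒ step 3: ACACAC ⇒ B·CC·B·CC·B·CC
    A ↦ B

A->B, B->AC, C->CC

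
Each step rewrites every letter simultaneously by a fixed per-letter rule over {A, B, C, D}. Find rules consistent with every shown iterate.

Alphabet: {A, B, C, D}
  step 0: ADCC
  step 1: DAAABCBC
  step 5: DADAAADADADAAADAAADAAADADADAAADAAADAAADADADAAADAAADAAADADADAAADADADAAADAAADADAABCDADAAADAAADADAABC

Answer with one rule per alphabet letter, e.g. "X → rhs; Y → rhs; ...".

A->DA, B->A, C->BC, D->AA

  step 0 ⇒ step 1: ADCC ⇒ DA·AA·BC·BC
    A ↦ DA
    C ↦ BC
    D ↦ AA
    B ↦ A  (constrained at step 1)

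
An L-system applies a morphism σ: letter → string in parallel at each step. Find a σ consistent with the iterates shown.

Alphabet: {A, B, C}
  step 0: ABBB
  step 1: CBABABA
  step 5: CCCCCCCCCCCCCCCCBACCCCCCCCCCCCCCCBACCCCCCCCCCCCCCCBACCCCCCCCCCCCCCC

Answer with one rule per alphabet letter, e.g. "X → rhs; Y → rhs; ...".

  step 0 ⇒ step 1: ABBB ⇒ C·BA·BA·BA
    A ↦ C
    B ↦ BA
    C ↦ CC  (constrained at step 1)

A->C, B->BA, C->CC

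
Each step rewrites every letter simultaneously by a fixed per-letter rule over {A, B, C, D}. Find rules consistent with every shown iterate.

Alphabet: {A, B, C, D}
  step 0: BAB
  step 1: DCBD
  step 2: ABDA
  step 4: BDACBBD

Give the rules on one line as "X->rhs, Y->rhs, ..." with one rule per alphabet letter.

  step 1 ⇒ step 2: DCBD ⇒ A·B·D·A
    B ↦ D
    C ↦ B
    D ↦ A
  step 0 ⇒ step 1: BAB ⇒ D·CB·D
    A ↦ CB

A->CB, B->D, C->B, D->A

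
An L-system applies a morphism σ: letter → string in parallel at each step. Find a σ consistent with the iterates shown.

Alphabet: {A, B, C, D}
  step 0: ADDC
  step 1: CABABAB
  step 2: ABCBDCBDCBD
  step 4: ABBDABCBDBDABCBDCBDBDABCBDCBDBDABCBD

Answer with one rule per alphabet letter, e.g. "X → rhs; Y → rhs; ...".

A->C, B->BD, C->AB, D->AB

  step 1 ⇒ step 2: CABABAB ⇒ AB·C·BD·C·BD·C·BD
    A ↦ C
    B ↦ BD
    C ↦ AB
  step 0 ⇒ step 1: ADDC ⇒ C·AB·AB·AB
    D ↦ AB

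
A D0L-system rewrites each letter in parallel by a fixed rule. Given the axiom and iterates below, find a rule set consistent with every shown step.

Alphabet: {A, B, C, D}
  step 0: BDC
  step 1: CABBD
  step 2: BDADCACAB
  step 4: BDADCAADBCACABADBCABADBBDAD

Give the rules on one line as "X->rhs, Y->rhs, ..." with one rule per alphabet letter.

  step 1 ⇒ step 2: CABBD ⇒ BD·AD·CA·CA·B
    A ↦ AD
    B ↦ CA
    C ↦ BD
    D ↦ B

A->AD, B->CA, C->BD, D->B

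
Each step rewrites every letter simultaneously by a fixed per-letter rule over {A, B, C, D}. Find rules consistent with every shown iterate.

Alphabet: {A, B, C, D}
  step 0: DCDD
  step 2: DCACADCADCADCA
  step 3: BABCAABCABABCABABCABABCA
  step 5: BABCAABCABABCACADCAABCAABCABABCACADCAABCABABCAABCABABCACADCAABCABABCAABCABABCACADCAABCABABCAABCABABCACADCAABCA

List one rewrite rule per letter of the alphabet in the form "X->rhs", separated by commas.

  step 2 ⇒ step 3: DCACADCADCADCA ⇒ B·AB·CA·AB·CA·B·AB·CA·B·AB·CA·B·AB·CA
    A ↦ CA
    C ↦ AB
    D ↦ B
    B ↦ DCA  (constrained at step 3)

A->CA, B->DCA, C->AB, D->B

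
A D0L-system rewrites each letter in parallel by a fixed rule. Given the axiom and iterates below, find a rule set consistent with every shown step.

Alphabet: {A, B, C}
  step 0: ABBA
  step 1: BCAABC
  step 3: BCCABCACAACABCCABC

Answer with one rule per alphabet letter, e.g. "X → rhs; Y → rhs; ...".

A->BC, B->A, C->CA

  step 0 ⇒ step 1: ABBA ⇒ BC·A·A·BC
    A ↦ BC
    B ↦ A
    C ↦ CA  (constrained at step 1)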